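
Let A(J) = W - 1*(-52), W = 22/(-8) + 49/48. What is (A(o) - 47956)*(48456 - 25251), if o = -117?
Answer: -17786439125/16 ≈ -1.1117e+9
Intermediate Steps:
W = -83/48 (W = 22*(-⅛) + 49*(1/48) = -11/4 + 49/48 = -83/48 ≈ -1.7292)
A(J) = 2413/48 (A(J) = -83/48 - 1*(-52) = -83/48 + 52 = 2413/48)
(A(o) - 47956)*(48456 - 25251) = (2413/48 - 47956)*(48456 - 25251) = -2299475/48*23205 = -17786439125/16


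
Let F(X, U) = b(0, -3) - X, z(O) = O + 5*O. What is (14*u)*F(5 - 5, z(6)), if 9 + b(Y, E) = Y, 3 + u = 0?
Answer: 378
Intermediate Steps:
u = -3 (u = -3 + 0 = -3)
b(Y, E) = -9 + Y
z(O) = 6*O
F(X, U) = -9 - X (F(X, U) = (-9 + 0) - X = -9 - X)
(14*u)*F(5 - 5, z(6)) = (14*(-3))*(-9 - (5 - 5)) = -42*(-9 - 1*0) = -42*(-9 + 0) = -42*(-9) = 378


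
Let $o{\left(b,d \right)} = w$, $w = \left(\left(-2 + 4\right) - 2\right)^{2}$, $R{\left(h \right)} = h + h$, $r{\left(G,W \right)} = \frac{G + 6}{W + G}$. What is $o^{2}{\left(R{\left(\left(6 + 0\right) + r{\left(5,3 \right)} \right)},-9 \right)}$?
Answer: $0$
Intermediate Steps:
$r{\left(G,W \right)} = \frac{6 + G}{G + W}$
$R{\left(h \right)} = 2 h$
$w = 0$ ($w = \left(2 - 2\right)^{2} = 0^{2} = 0$)
$o{\left(b,d \right)} = 0$
$o^{2}{\left(R{\left(\left(6 + 0\right) + r{\left(5,3 \right)} \right)},-9 \right)} = 0^{2} = 0$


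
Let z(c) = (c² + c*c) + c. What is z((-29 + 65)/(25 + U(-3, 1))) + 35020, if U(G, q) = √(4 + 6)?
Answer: 294391976/8405 - 3372*√10/8405 ≈ 35025.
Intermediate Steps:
U(G, q) = √10
z(c) = c + 2*c² (z(c) = (c² + c²) + c = 2*c² + c = c + 2*c²)
z((-29 + 65)/(25 + U(-3, 1))) + 35020 = ((-29 + 65)/(25 + √10))*(1 + 2*((-29 + 65)/(25 + √10))) + 35020 = (36/(25 + √10))*(1 + 2*(36/(25 + √10))) + 35020 = (36/(25 + √10))*(1 + 72/(25 + √10)) + 35020 = 36*(1 + 72/(25 + √10))/(25 + √10) + 35020 = 35020 + 36*(1 + 72/(25 + √10))/(25 + √10)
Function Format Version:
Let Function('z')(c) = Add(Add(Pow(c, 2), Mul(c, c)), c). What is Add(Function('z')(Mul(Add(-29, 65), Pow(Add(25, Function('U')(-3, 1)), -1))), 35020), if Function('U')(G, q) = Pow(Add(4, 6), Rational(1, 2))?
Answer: Add(Rational(294391976, 8405), Mul(Rational(-3372, 8405), Pow(10, Rational(1, 2)))) ≈ 35025.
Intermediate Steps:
Function('U')(G, q) = Pow(10, Rational(1, 2))
Function('z')(c) = Add(c, Mul(2, Pow(c, 2))) (Function('z')(c) = Add(Add(Pow(c, 2), Pow(c, 2)), c) = Add(Mul(2, Pow(c, 2)), c) = Add(c, Mul(2, Pow(c, 2))))
Add(Function('z')(Mul(Add(-29, 65), Pow(Add(25, Function('U')(-3, 1)), -1))), 35020) = Add(Mul(Mul(Add(-29, 65), Pow(Add(25, Pow(10, Rational(1, 2))), -1)), Add(1, Mul(2, Mul(Add(-29, 65), Pow(Add(25, Pow(10, Rational(1, 2))), -1))))), 35020) = Add(Mul(Mul(36, Pow(Add(25, Pow(10, Rational(1, 2))), -1)), Add(1, Mul(2, Mul(36, Pow(Add(25, Pow(10, Rational(1, 2))), -1))))), 35020) = Add(Mul(Mul(36, Pow(Add(25, Pow(10, Rational(1, 2))), -1)), Add(1, Mul(72, Pow(Add(25, Pow(10, Rational(1, 2))), -1)))), 35020) = Add(Mul(36, Pow(Add(25, Pow(10, Rational(1, 2))), -1), Add(1, Mul(72, Pow(Add(25, Pow(10, Rational(1, 2))), -1)))), 35020) = Add(35020, Mul(36, Pow(Add(25, Pow(10, Rational(1, 2))), -1), Add(1, Mul(72, Pow(Add(25, Pow(10, Rational(1, 2))), -1)))))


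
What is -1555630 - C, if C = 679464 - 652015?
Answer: -1583079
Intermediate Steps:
C = 27449
-1555630 - C = -1555630 - 1*27449 = -1555630 - 27449 = -1583079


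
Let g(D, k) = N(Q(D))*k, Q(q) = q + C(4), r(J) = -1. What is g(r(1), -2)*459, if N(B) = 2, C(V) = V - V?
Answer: -1836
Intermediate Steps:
C(V) = 0
Q(q) = q (Q(q) = q + 0 = q)
g(D, k) = 2*k
g(r(1), -2)*459 = (2*(-2))*459 = -4*459 = -1836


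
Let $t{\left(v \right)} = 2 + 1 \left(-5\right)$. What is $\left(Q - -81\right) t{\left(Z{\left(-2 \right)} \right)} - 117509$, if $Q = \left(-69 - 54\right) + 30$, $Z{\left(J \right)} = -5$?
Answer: $-117473$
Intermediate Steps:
$Q = -93$ ($Q = -123 + 30 = -93$)
$t{\left(v \right)} = -3$ ($t{\left(v \right)} = 2 - 5 = -3$)
$\left(Q - -81\right) t{\left(Z{\left(-2 \right)} \right)} - 117509 = \left(-93 - -81\right) \left(-3\right) - 117509 = \left(-93 + \left(-39 + 120\right)\right) \left(-3\right) - 117509 = \left(-93 + 81\right) \left(-3\right) - 117509 = \left(-12\right) \left(-3\right) - 117509 = 36 - 117509 = -117473$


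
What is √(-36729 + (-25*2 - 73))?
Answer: 2*I*√9213 ≈ 191.97*I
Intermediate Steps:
√(-36729 + (-25*2 - 73)) = √(-36729 + (-50 - 73)) = √(-36729 - 123) = √(-36852) = 2*I*√9213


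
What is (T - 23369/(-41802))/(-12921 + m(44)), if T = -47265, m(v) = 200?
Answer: 1975748161/531763242 ≈ 3.7155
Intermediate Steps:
(T - 23369/(-41802))/(-12921 + m(44)) = (-47265 - 23369/(-41802))/(-12921 + 200) = (-47265 - 23369*(-1/41802))/(-12721) = (-47265 + 23369/41802)*(-1/12721) = -1975748161/41802*(-1/12721) = 1975748161/531763242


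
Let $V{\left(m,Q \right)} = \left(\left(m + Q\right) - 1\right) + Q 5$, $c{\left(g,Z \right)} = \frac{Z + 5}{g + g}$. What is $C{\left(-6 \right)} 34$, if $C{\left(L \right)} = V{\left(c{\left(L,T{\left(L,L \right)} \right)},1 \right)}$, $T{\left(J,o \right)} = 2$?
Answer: $\frac{901}{6} \approx 150.17$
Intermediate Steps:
$c{\left(g,Z \right)} = \frac{5 + Z}{2 g}$
$V{\left(m,Q \right)} = -1 + m + 6 Q$ ($V{\left(m,Q \right)} = \left(\left(Q + m\right) - 1\right) + 5 Q = \left(-1 + Q + m\right) + 5 Q = -1 + m + 6 Q$)
$C{\left(L \right)} = 5 + \frac{7}{2 L}$ ($C{\left(L \right)} = -1 + \frac{5 + 2}{2 L} + 6 \cdot 1 = -1 + \frac{1}{2} \frac{1}{L} 7 + 6 = -1 + \frac{7}{2 L} + 6 = 5 + \frac{7}{2 L}$)
$C{\left(-6 \right)} 34 = \left(5 + \frac{7}{2 \left(-6\right)}\right) 34 = \left(5 + \frac{7}{2} \left(- \frac{1}{6}\right)\right) 34 = \left(5 - \frac{7}{12}\right) 34 = \frac{53}{12} \cdot 34 = \frac{901}{6}$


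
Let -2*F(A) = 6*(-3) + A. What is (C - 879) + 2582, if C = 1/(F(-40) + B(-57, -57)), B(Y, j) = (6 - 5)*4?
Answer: 56200/33 ≈ 1703.0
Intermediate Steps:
F(A) = 9 - A/2 (F(A) = -(6*(-3) + A)/2 = -(-18 + A)/2 = 9 - A/2)
B(Y, j) = 4 (B(Y, j) = 1*4 = 4)
C = 1/33 (C = 1/((9 - 1/2*(-40)) + 4) = 1/((9 + 20) + 4) = 1/(29 + 4) = 1/33 ≈ 0.030303)
(C - 879) + 2582 = (1/33 - 879) + 2582 = -29006/33 + 2582 = 56200/33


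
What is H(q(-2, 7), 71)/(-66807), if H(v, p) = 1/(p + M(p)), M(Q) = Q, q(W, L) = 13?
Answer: -1/9486594 ≈ -1.0541e-7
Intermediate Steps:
H(v, p) = 1/(2*p) (H(v, p) = 1/(p + p) = 1/(2*p))
H(q(-2, 7), 71)/(-66807) = ((½)/71)/(-66807) = ((½)*(1/71))*(-1/66807) = (1/142)*(-1/66807) = -1/9486594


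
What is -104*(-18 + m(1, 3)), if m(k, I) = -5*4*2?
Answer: 6032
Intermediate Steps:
m(k, I) = -40 (m(k, I) = -20*2 = -40)
-104*(-18 + m(1, 3)) = -104*(-18 - 40) = -104*(-58) = 6032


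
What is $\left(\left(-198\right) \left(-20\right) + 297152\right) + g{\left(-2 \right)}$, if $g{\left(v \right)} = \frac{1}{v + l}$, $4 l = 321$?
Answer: $\frac{94248060}{313} \approx 3.0111 \cdot 10^{5}$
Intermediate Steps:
$l = \frac{321}{4}$ ($l = \frac{1}{4} \cdot 321 = \frac{321}{4} \approx 80.25$)
$g{\left(v \right)} = \frac{1}{\frac{321}{4} + v}$ ($g{\left(v \right)} = \frac{1}{v + \frac{321}{4}} = \frac{1}{\frac{321}{4} + v}$)
$\left(\left(-198\right) \left(-20\right) + 297152\right) + g{\left(-2 \right)} = \left(\left(-198\right) \left(-20\right) + 297152\right) + \frac{4}{321 + 4 \left(-2\right)} = \left(3960 + 297152\right) + \frac{4}{321 - 8} = 301112 + \frac{4}{313} = \frac{94248060}{313}$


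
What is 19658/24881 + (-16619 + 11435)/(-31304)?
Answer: 93044642/97359353 ≈ 0.95568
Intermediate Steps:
19658/24881 + (-16619 + 11435)/(-31304) = 19658*(1/24881) - 5184*(-1/31304) = 19658/24881 + 648/3913 = 93044642/97359353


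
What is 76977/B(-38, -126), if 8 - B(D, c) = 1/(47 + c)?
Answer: 2027061/211 ≈ 9606.9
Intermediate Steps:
B(D, c) = 8 - 1/(47 + c)
76977/B(-38, -126) = 76977/(((375 + 8*(-126))/(47 - 126))) = 76977/(((375 - 1008)/(-79))) = 76977/((-1/79*(-633))) = 76977/(633/79) = 76977*(79/633) = 2027061/211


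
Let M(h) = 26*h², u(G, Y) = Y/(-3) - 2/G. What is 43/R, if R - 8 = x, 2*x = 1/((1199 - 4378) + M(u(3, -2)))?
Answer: 273394/50863 ≈ 5.3751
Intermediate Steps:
u(G, Y) = -2/G - Y/3 (u(G, Y) = Y*(-⅓) - 2/G = -Y/3 - 2/G = -2/G - Y/3)
x = -1/6358 (x = 1/(2*((1199 - 4378) + 26*(-2/3 - ⅓*(-2))²)) = 1/(2*(-3179 + 26*(-2*⅓ + ⅔)²)) = 1/(2*(-3179 + 26*(-⅔ + ⅔)²)) = 1/(2*(-3179 + 26*0²)) = 1/(2*(-3179 + 26*0)) = 1/(2*(-3179 + 0)) = (½)/(-3179) = (½)*(-1/3179) = -1/6358 ≈ -0.00015728)
R = 50863/6358 (R = 8 - 1/6358 = 50863/6358 ≈ 7.9998)
43/R = 43/(50863/6358) = 43*(6358/50863) = 273394/50863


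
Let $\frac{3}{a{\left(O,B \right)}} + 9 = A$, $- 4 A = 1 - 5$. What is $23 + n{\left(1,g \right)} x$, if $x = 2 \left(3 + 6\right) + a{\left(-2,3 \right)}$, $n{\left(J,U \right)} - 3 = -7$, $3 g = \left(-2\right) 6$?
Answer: $- \frac{95}{2} \approx -47.5$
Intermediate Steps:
$g = -4$ ($g = \frac{\left(-2\right) 6}{3} = \frac{1}{3} \left(-12\right) = -4$)
$n{\left(J,U \right)} = -4$ ($n{\left(J,U \right)} = 3 - 7 = -4$)
$A = 1$ ($A = - \frac{1 - 5}{4} = \left(- \frac{1}{4}\right) \left(-4\right) = 1$)
$a{\left(O,B \right)} = - \frac{3}{8}$ ($a{\left(O,B \right)} = \frac{3}{-9 + 1} = \frac{3}{-8} = 3 \left(- \frac{1}{8}\right) = - \frac{3}{8}$)
$x = \frac{141}{8}$ ($x = 2 \left(3 + 6\right) - \frac{3}{8} = 2 \cdot 9 - \frac{3}{8} = 18 - \frac{3}{8} = \frac{141}{8} \approx 17.625$)
$23 + n{\left(1,g \right)} x = 23 - \frac{141}{2} = - \frac{95}{2}$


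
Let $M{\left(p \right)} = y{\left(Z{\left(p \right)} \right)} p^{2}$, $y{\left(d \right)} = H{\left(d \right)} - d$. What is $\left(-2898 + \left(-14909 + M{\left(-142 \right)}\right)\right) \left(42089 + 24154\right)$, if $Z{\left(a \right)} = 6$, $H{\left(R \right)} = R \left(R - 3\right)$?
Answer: $14849097123$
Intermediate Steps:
$H{\left(R \right)} = R \left(-3 + R\right)$
$y{\left(d \right)} = - d + d \left(-3 + d\right)$ ($y{\left(d \right)} = d \left(-3 + d\right) - d = - d + d \left(-3 + d\right)$)
$M{\left(p \right)} = 12 p^{2}$ ($M{\left(p \right)} = 6 \left(-4 + 6\right) p^{2} = 6 \cdot 2 p^{2} = 12 p^{2}$)
$\left(-2898 + \left(-14909 + M{\left(-142 \right)}\right)\right) \left(42089 + 24154\right) = \left(-2898 - \left(14909 - 12 \left(-142\right)^{2}\right)\right) \left(42089 + 24154\right) = \left(-2898 + \left(-14909 + 12 \cdot 20164\right)\right) 66243 = \left(-2898 + \left(-14909 + 241968\right)\right) 66243 = \left(-2898 + 227059\right) 66243 = 224161 \cdot 66243 = 14849097123$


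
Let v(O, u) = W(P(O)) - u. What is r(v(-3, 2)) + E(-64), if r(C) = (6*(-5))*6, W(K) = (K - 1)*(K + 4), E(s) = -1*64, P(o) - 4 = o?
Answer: -244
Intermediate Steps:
P(o) = 4 + o
E(s) = -64
W(K) = (-1 + K)*(4 + K)
v(O, u) = 8 + (4 + O)**2 - u + 3*O (v(O, u) = (-4 + (4 + O)**2 + 3*(4 + O)) - u = (-4 + (4 + O)**2 + (12 + 3*O)) - u = (8 + (4 + O)**2 + 3*O) - u = 8 + (4 + O)**2 - u + 3*O)
r(C) = -180 (r(C) = -30*6 = -180)
r(v(-3, 2)) + E(-64) = -180 - 64 = -244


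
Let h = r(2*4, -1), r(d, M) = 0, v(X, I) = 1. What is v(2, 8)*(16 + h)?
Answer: 16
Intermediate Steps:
h = 0
v(2, 8)*(16 + h) = 1*(16 + 0) = 1*16 = 16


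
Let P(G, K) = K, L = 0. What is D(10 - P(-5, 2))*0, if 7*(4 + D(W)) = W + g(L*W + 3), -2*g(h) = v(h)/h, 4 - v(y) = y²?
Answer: 0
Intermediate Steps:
v(y) = 4 - y²
g(h) = -(4 - h²)/(2*h)
D(W) = -163/42 + W/7 (D(W) = -4 + (W + ((0*W + 3)/2 - 2/(0*W + 3)))/7 = -4 + (W + ((0 + 3)/2 - 2/(0 + 3)))/7 = -4 + (W + ((½)*3 - 2/3))/7 = -4 + (W + (3/2 - 2*⅓))/7 = -4 + (W + (3/2 - ⅔))/7 = -4 + (W + ⅚)/7 = -4 + (⅚ + W)/7 = -4 + (5/42 + W/7) = -163/42 + W/7)
D(10 - P(-5, 2))*0 = (-163/42 + (10 - 1*2)/7)*0 = (-163/42 + (10 - 2)/7)*0 = (-163/42 + (⅐)*8)*0 = (-163/42 + 8/7)*0 = -115/42*0 = 0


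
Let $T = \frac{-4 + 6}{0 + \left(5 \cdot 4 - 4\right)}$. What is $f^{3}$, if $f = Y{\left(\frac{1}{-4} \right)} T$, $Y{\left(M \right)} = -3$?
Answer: $- \frac{27}{512} \approx -0.052734$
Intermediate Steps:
$T = \frac{1}{8}$ ($T = \frac{2}{0 + \left(20 - 4\right)} = \frac{2}{0 + 16} = \frac{2}{16} = 2 \cdot \frac{1}{16} = \frac{1}{8} \approx 0.125$)
$f = - \frac{3}{8}$ ($f = \left(-3\right) \frac{1}{8} = - \frac{3}{8} \approx -0.375$)
$f^{3} = \left(- \frac{3}{8}\right)^{3} = - \frac{27}{512}$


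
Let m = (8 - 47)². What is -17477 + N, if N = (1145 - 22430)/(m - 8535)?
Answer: -40854131/2338 ≈ -17474.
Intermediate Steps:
m = 1521 (m = (-39)² = 1521)
N = 7095/2338 (N = (1145 - 22430)/(1521 - 8535) = -21285/(-7014) = -21285*(-1/7014) = 7095/2338 ≈ 3.0346)
-17477 + N = -17477 + 7095/2338 = -40854131/2338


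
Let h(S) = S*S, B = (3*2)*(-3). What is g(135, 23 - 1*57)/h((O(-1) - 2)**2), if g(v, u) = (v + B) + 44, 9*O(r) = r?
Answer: 1056321/130321 ≈ 8.1055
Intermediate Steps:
O(r) = r/9
B = -18 (B = 6*(-3) = -18)
g(v, u) = 26 + v (g(v, u) = (v - 18) + 44 = (-18 + v) + 44 = 26 + v)
h(S) = S**2
g(135, 23 - 1*57)/h((O(-1) - 2)**2) = (26 + 135)/((((1/9)*(-1) - 2)**2)**2) = 161/(((-1/9 - 2)**2)**2) = 161/(((-19/9)**2)**2) = 161/((361/81)**2) = 161/(130321/6561) = 161*(6561/130321) = 1056321/130321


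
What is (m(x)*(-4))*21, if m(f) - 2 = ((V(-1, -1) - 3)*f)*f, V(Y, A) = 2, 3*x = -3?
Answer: -84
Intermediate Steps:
x = -1 (x = (1/3)*(-3) = -1)
m(f) = 2 - f**2 (m(f) = 2 + ((2 - 3)*f)*f = 2 + (-f)*f = 2 - f**2)
(m(x)*(-4))*21 = ((2 - 1*(-1)**2)*(-4))*21 = ((2 - 1*1)*(-4))*21 = ((2 - 1)*(-4))*21 = (1*(-4))*21 = -4*21 = -84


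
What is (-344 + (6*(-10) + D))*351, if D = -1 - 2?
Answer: -142857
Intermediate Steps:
D = -3
(-344 + (6*(-10) + D))*351 = (-344 + (6*(-10) - 3))*351 = (-344 + (-60 - 3))*351 = (-344 - 63)*351 = -407*351 = -142857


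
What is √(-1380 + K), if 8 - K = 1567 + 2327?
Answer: I*√5266 ≈ 72.567*I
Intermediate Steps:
K = -3886 (K = 8 - (1567 + 2327) = 8 - 1*3894 = 8 - 3894 = -3886)
√(-1380 + K) = √(-1380 - 3886) = √(-5266) = I*√5266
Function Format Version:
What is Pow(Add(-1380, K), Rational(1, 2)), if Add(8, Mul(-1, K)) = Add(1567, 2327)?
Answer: Mul(I, Pow(5266, Rational(1, 2))) ≈ Mul(72.567, I)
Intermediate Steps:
K = -3886 (K = Add(8, Mul(-1, Add(1567, 2327))) = Add(8, Mul(-1, 3894)) = Add(8, -3894) = -3886)
Pow(Add(-1380, K), Rational(1, 2)) = Pow(Add(-1380, -3886), Rational(1, 2)) = Pow(-5266, Rational(1, 2)) = Mul(I, Pow(5266, Rational(1, 2)))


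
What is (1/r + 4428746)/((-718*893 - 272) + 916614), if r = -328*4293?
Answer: 6236134957583/387465161472 ≈ 16.095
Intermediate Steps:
r = -1408104
(1/r + 4428746)/((-718*893 - 272) + 916614) = (1/(-1408104) + 4428746)/((-718*893 - 272) + 916614) = (-1/1408104 + 4428746)/((-641174 - 272) + 916614) = 6236134957583/(1408104*(-641446 + 916614)) = (6236134957583/1408104)/275168 = (6236134957583/1408104)*(1/275168) = 6236134957583/387465161472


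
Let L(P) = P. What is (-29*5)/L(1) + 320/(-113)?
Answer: -16705/113 ≈ -147.83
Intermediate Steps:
(-29*5)/L(1) + 320/(-113) = -29*5/1 + 320/(-113) = -145*1 + 320*(-1/113) = -145 - 320/113 = -16705/113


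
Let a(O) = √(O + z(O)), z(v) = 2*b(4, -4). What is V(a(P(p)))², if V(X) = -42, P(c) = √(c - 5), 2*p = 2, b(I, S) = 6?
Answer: 1764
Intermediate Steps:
p = 1 (p = (½)*2 = 1)
P(c) = √(-5 + c)
z(v) = 12 (z(v) = 2*6 = 12)
a(O) = √(12 + O) (a(O) = √(O + 12) = √(12 + O))
V(a(P(p)))² = (-42)² = 1764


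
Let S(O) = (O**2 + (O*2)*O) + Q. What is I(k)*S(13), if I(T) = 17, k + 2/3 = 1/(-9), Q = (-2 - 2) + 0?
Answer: 8551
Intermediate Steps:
Q = -4 (Q = -4 + 0 = -4)
S(O) = -4 + 3*O**2 (S(O) = (O**2 + (O*2)*O) - 4 = (O**2 + (2*O)*O) - 4 = (O**2 + 2*O**2) - 4 = 3*O**2 - 4 = -4 + 3*O**2)
k = -7/9 (k = -2/3 + 1/(-9) = -2/3 - 1/9 = -7/9 ≈ -0.77778)
I(k)*S(13) = 17*(-4 + 3*13**2) = 17*(-4 + 3*169) = 17*(-4 + 507) = 17*503 = 8551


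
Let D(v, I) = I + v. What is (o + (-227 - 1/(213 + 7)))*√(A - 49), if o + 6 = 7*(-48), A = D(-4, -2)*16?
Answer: -125181*I*√145/220 ≈ -6851.7*I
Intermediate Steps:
A = -96 (A = (-2 - 4)*16 = -6*16 = -96)
o = -342 (o = -6 + 7*(-48) = -6 - 336 = -342)
(o + (-227 - 1/(213 + 7)))*√(A - 49) = (-342 + (-227 - 1/(213 + 7)))*√(-96 - 49) = (-342 + (-227 - 1/220))*√(-145) = (-342 + (-227 - 1*1/220))*(I*√145) = (-342 + (-227 - 1/220))*(I*√145) = (-342 - 49941/220)*(I*√145) = -125181*I*√145/220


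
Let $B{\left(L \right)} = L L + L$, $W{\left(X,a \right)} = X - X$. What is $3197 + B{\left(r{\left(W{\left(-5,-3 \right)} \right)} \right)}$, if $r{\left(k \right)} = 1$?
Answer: $3199$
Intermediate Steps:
$W{\left(X,a \right)} = 0$
$B{\left(L \right)} = L + L^{2}$ ($B{\left(L \right)} = L^{2} + L = L + L^{2}$)
$3197 + B{\left(r{\left(W{\left(-5,-3 \right)} \right)} \right)} = 3197 + 1 \left(1 + 1\right) = 3197 + 1 \cdot 2 = 3197 + 2 = 3199$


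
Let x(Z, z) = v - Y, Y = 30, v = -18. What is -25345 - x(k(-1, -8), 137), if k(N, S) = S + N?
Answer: -25297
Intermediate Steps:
k(N, S) = N + S
x(Z, z) = -48 (x(Z, z) = -18 - 1*30 = -18 - 30 = -48)
-25345 - x(k(-1, -8), 137) = -25345 - 1*(-48) = -25345 + 48 = -25297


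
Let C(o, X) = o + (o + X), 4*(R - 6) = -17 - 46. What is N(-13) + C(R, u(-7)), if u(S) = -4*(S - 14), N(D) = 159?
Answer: 447/2 ≈ 223.50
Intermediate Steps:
u(S) = 56 - 4*S (u(S) = -4*(-14 + S) = 56 - 4*S)
R = -39/4 (R = 6 + (-17 - 46)/4 = 6 + (1/4)*(-63) = 6 - 63/4 = -39/4 ≈ -9.7500)
C(o, X) = X + 2*o (C(o, X) = o + (X + o) = X + 2*o)
N(-13) + C(R, u(-7)) = 159 + ((56 - 4*(-7)) + 2*(-39/4)) = 159 + ((56 + 28) - 39/2) = 159 + (84 - 39/2) = 159 + 129/2 = 447/2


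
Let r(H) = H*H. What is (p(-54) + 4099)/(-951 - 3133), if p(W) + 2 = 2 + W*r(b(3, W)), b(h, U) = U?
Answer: 153365/4084 ≈ 37.553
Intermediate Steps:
r(H) = H²
p(W) = W³ (p(W) = -2 + (2 + W*W²) = -2 + (2 + W³) = W³)
(p(-54) + 4099)/(-951 - 3133) = ((-54)³ + 4099)/(-951 - 3133) = (-157464 + 4099)/(-4084) = -153365*(-1/4084) = 153365/4084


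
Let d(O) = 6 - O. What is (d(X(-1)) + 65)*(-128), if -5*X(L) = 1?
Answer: -45568/5 ≈ -9113.6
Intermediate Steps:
X(L) = -⅕ (X(L) = -⅕*1 = -⅕)
(d(X(-1)) + 65)*(-128) = ((6 - 1*(-⅕)) + 65)*(-128) = ((6 + ⅕) + 65)*(-128) = (31/5 + 65)*(-128) = (356/5)*(-128) = -45568/5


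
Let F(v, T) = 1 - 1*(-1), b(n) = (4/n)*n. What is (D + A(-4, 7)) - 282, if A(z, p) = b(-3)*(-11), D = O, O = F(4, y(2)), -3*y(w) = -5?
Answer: -324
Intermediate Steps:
y(w) = 5/3 (y(w) = -1/3*(-5) = 5/3)
b(n) = 4
F(v, T) = 2 (F(v, T) = 1 + 1 = 2)
O = 2
D = 2
A(z, p) = -44 (A(z, p) = 4*(-11) = -44)
(D + A(-4, 7)) - 282 = (2 - 44) - 282 = -42 - 282 = -324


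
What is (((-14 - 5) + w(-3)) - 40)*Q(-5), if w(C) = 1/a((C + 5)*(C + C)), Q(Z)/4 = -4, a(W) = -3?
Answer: 2848/3 ≈ 949.33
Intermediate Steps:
Q(Z) = -16 (Q(Z) = 4*(-4) = -16)
w(C) = -⅓ (w(C) = 1/(-3) = 1*(-⅓) = -⅓)
(((-14 - 5) + w(-3)) - 40)*Q(-5) = (((-14 - 5) - ⅓) - 40)*(-16) = ((-19 - ⅓) - 40)*(-16) = (-58/3 - 40)*(-16) = -178/3*(-16) = 2848/3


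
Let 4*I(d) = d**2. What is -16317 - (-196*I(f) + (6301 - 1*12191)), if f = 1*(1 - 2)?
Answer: -10378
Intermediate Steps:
f = -1 (f = 1*(-1) = -1)
I(d) = d**2/4
-16317 - (-196*I(f) + (6301 - 1*12191)) = -16317 - (-49*(-1)**2 + (6301 - 1*12191)) = -16317 - (-49 + (6301 - 12191)) = -16317 - (-196*1/4 - 5890) = -16317 - (-49 - 5890) = -16317 - 1*(-5939) = -16317 + 5939 = -10378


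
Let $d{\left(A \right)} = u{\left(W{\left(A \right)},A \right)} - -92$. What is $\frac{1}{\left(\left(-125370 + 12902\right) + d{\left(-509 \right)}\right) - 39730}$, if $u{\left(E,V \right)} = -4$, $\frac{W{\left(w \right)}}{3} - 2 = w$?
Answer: $- \frac{1}{152110} \approx -6.5742 \cdot 10^{-6}$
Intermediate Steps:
$W{\left(w \right)} = 6 + 3 w$
$d{\left(A \right)} = 88$ ($d{\left(A \right)} = -4 - -92 = -4 + 92 = 88$)
$\frac{1}{\left(\left(-125370 + 12902\right) + d{\left(-509 \right)}\right) - 39730} = \frac{1}{\left(\left(-125370 + 12902\right) + 88\right) - 39730} = \frac{1}{\left(-112468 + 88\right) - 39730} = \frac{1}{-112380 - 39730} = \frac{1}{-152110} = - \frac{1}{152110}$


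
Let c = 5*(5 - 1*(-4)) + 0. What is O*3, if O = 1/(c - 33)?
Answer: ¼ ≈ 0.25000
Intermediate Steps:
c = 45 (c = 5*(5 + 4) + 0 = 5*9 + 0 = 45 + 0 = 45)
O = 1/12 (O = 1/(45 - 33) = 1/12 ≈ 0.083333)
O*3 = (1/12)*3 = ¼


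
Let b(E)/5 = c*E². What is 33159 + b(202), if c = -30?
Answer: -6087441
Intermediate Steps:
b(E) = -150*E² (b(E) = 5*(-30*E²) = -150*E²)
33159 + b(202) = 33159 - 150*202² = 33159 - 150*40804 = 33159 - 6120600 = -6087441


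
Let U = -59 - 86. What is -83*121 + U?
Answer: -10188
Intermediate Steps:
U = -145
-83*121 + U = -83*121 - 145 = -10043 - 145 = -10188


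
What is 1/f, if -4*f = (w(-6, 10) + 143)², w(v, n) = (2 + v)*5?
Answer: -4/15129 ≈ -0.00026439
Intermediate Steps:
w(v, n) = 10 + 5*v
f = -15129/4 (f = -((10 + 5*(-6)) + 143)²/4 = -((10 - 30) + 143)²/4 = -(-20 + 143)²/4 = -¼*123² = -¼*15129 = -15129/4 ≈ -3782.3)
1/f = 1/(-15129/4) = -4/15129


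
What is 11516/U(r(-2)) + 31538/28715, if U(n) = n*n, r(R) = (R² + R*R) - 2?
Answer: 82954327/258435 ≈ 320.99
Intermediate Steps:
r(R) = -2 + 2*R² (r(R) = (R² + R²) - 2 = 2*R² - 2 = -2 + 2*R²)
U(n) = n²
11516/U(r(-2)) + 31538/28715 = 11516/((-2 + 2*(-2)²)²) + 31538/28715 = 11516/((-2 + 2*4)²) + 31538*(1/28715) = 11516/((-2 + 8)²) + 31538/28715 = 11516/(6²) + 31538/28715 = 11516/36 + 31538/28715 = 11516*(1/36) + 31538/28715 = 2879/9 + 31538/28715 = 82954327/258435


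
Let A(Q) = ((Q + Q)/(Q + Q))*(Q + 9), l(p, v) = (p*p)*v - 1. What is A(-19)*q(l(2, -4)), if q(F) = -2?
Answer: 20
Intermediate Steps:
l(p, v) = -1 + v*p² (l(p, v) = p²*v - 1 = v*p² - 1 = -1 + v*p²)
A(Q) = 9 + Q (A(Q) = ((2*Q)/((2*Q)))*(9 + Q) = ((2*Q)*(1/(2*Q)))*(9 + Q) = 1*(9 + Q) = 9 + Q)
A(-19)*q(l(2, -4)) = (9 - 19)*(-2) = -10*(-2) = 20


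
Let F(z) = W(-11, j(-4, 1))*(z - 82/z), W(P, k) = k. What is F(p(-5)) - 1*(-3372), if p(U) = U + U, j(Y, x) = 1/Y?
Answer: 67449/20 ≈ 3372.4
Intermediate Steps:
p(U) = 2*U
F(z) = -z/4 + 41/(2*z) (F(z) = (z - 82/z)/(-4) = -(z - 82/z)/4 = -z/4 + 41/(2*z))
F(p(-5)) - 1*(-3372) = (82 - (2*(-5))**2)/(4*((2*(-5)))) - 1*(-3372) = (1/4)*(82 - 1*(-10)**2)/(-10) + 3372 = (1/4)*(-1/10)*(82 - 1*100) + 3372 = (1/4)*(-1/10)*(82 - 100) + 3372 = (1/4)*(-1/10)*(-18) + 3372 = 9/20 + 3372 = 67449/20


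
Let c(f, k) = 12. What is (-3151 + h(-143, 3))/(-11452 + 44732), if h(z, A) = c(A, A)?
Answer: -3139/33280 ≈ -0.094321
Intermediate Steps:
h(z, A) = 12
(-3151 + h(-143, 3))/(-11452 + 44732) = (-3151 + 12)/(-11452 + 44732) = -3139/33280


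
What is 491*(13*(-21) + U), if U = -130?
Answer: -197873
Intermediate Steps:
491*(13*(-21) + U) = 491*(13*(-21) - 130) = 491*(-273 - 130) = 491*(-403) = -197873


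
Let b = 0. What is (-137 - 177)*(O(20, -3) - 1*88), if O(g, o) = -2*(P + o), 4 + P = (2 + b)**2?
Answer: 25748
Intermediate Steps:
P = 0 (P = -4 + (2 + 0)**2 = -4 + 2**2 = -4 + 4 = 0)
O(g, o) = -2*o (O(g, o) = -2*(0 + o) = -2*o)
(-137 - 177)*(O(20, -3) - 1*88) = (-137 - 177)*(-2*(-3) - 1*88) = -314*(6 - 88) = -314*(-82) = 25748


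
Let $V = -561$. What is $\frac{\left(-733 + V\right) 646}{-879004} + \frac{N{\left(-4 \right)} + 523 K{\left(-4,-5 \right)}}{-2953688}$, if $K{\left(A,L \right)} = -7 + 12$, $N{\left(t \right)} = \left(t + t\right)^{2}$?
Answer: $\frac{616675958999}{649075891688} \approx 0.95008$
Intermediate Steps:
$N{\left(t \right)} = 4 t^{2}$ ($N{\left(t \right)} = \left(2 t\right)^{2} = 4 t^{2}$)
$K{\left(A,L \right)} = 5$
$\frac{\left(-733 + V\right) 646}{-879004} + \frac{N{\left(-4 \right)} + 523 K{\left(-4,-5 \right)}}{-2953688} = \frac{\left(-733 - 561\right) 646}{-879004} + \frac{4 \left(-4\right)^{2} + 523 \cdot 5}{-2953688} = \left(-1294\right) 646 \left(- \frac{1}{879004}\right) + \left(4 \cdot 16 + 2615\right) \left(- \frac{1}{2953688}\right) = \left(-835924\right) \left(- \frac{1}{879004}\right) + \left(64 + 2615\right) \left(- \frac{1}{2953688}\right) = \frac{208981}{219751} + 2679 \left(- \frac{1}{2953688}\right) = \frac{208981}{219751} - \frac{2679}{2953688} = \frac{616675958999}{649075891688}$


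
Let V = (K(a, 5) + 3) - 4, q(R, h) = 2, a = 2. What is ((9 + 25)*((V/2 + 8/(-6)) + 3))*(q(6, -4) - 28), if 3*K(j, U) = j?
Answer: -1326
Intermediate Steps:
K(j, U) = j/3
V = -1/3 (V = ((1/3)*2 + 3) - 4 = (2/3 + 3) - 4 = 11/3 - 4 = -1/3 ≈ -0.33333)
((9 + 25)*((V/2 + 8/(-6)) + 3))*(q(6, -4) - 28) = ((9 + 25)*((-1/3/2 + 8/(-6)) + 3))*(2 - 28) = (34*((-1/3*1/2 + 8*(-1/6)) + 3))*(-26) = (34*((-1/6 - 4/3) + 3))*(-26) = (34*(-3/2 + 3))*(-26) = (34*(3/2))*(-26) = 51*(-26) = -1326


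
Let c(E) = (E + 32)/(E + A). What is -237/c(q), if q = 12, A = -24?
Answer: 711/11 ≈ 64.636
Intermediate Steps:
c(E) = (32 + E)/(-24 + E) (c(E) = (E + 32)/(E - 24) = (32 + E)/(-24 + E))
-237/c(q) = -237*(-24 + 12)/(32 + 12) = -237/(44/(-12)) = -237/((-1/12*44)) = -237/(-11/3) = -237*(-3/11) = 711/11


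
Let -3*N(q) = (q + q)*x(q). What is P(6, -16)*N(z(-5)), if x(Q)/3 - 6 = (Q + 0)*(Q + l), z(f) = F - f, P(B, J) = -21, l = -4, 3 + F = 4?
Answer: 4536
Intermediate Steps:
F = 1 (F = -3 + 4 = 1)
z(f) = 1 - f
x(Q) = 18 + 3*Q*(-4 + Q) (x(Q) = 18 + 3*((Q + 0)*(Q - 4)) = 18 + 3*(Q*(-4 + Q)) = 18 + 3*Q*(-4 + Q))
N(q) = -2*q*(18 - 12*q + 3*q²)/3 (N(q) = -(q + q)*(18 - 12*q + 3*q²)/3 = -2*q*(18 - 12*q + 3*q²)/3)
P(6, -16)*N(z(-5)) = -42*(1 - 1*(-5))*(-6 - (1 - 1*(-5))² + 4*(1 - 1*(-5))) = -42*(1 + 5)*(-6 - (1 + 5)² + 4*(1 + 5)) = -42*6*(-6 - 1*6² + 4*6) = -42*6*(-6 - 1*36 + 24) = -42*6*(-6 - 36 + 24) = -42*6*(-18) = -21*(-216) = 4536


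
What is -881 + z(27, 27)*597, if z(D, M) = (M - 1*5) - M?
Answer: -3866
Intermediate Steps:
z(D, M) = -5 (z(D, M) = (M - 5) - M = (-5 + M) - M = -5)
-881 + z(27, 27)*597 = -881 - 5*597 = -881 - 2985 = -3866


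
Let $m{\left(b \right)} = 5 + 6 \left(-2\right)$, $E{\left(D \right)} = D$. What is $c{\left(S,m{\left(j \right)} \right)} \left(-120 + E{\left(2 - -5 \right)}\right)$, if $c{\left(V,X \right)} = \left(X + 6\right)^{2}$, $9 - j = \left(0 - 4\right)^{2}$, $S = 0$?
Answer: $-113$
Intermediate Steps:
$j = -7$ ($j = 9 - \left(0 - 4\right)^{2} = 9 - \left(-4\right)^{2} = 9 - 16 = -7$)
$m{\left(b \right)} = -7$ ($m{\left(b \right)} = 5 - 12 = -7$)
$c{\left(V,X \right)} = \left(6 + X\right)^{2}$
$c{\left(S,m{\left(j \right)} \right)} \left(-120 + E{\left(2 - -5 \right)}\right) = \left(6 - 7\right)^{2} \left(-120 + \left(2 - -5\right)\right) = \left(-1\right)^{2} \left(-120 + \left(2 + 5\right)\right) = 1 \left(-120 + 7\right) = 1 \left(-113\right) = -113$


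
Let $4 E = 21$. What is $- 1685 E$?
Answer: $- \frac{35385}{4} \approx -8846.3$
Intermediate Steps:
$E = \frac{21}{4}$ ($E = \frac{1}{4} \cdot 21 = \frac{21}{4} \approx 5.25$)
$- 1685 E = \left(-1685\right) \frac{21}{4} = - \frac{35385}{4}$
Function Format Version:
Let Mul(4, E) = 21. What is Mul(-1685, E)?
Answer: Rational(-35385, 4) ≈ -8846.3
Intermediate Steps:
E = Rational(21, 4) (E = Mul(Rational(1, 4), 21) = Rational(21, 4) ≈ 5.2500)
Mul(-1685, E) = Mul(-1685, Rational(21, 4)) = Rational(-35385, 4)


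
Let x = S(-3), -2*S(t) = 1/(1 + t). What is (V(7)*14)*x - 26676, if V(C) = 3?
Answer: -53331/2 ≈ -26666.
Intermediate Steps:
S(t) = -1/(2*(1 + t))
x = 1/4 (x = -1/(2 + 2*(-3)) = -1/(2 - 6) = -1/(-4) = -1*(-1/4) = 1/4 ≈ 0.25000)
(V(7)*14)*x - 26676 = (3*14)*(1/4) - 26676 = 42*(1/4) - 26676 = 21/2 - 26676 = -53331/2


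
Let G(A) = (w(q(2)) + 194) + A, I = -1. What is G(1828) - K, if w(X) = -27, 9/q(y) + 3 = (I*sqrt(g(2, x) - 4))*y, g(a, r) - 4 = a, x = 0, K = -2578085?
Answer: 2580080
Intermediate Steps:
g(a, r) = 4 + a
q(y) = 9/(-3 - y*sqrt(2)) (q(y) = 9/(-3 + (-sqrt((4 + 2) - 4))*y) = 9/(-3 + (-sqrt(6 - 4))*y) = 9/(-3 + (-sqrt(2))*y) = 9/(-3 - y*sqrt(2)))
G(A) = 167 + A (G(A) = (-27 + 194) + A = 167 + A)
G(1828) - K = (167 + 1828) - 1*(-2578085) = 1995 + 2578085 = 2580080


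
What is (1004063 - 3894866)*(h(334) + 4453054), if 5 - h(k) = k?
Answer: -12871950788175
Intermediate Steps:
h(k) = 5 - k
(1004063 - 3894866)*(h(334) + 4453054) = (1004063 - 3894866)*((5 - 1*334) + 4453054) = -2890803*((5 - 334) + 4453054) = -2890803*(-329 + 4453054) = -2890803*4452725 = -12871950788175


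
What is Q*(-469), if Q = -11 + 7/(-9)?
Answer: 49714/9 ≈ 5523.8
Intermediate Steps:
Q = -106/9 (Q = -11 + 7*(-⅑) = -11 - 7/9 = -106/9 ≈ -11.778)
Q*(-469) = -106/9*(-469) = 49714/9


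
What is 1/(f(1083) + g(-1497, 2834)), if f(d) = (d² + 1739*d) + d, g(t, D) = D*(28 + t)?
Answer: -1/1105837 ≈ -9.0429e-7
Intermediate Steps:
f(d) = d² + 1740*d
1/(f(1083) + g(-1497, 2834)) = 1/(1083*(1740 + 1083) + 2834*(28 - 1497)) = 1/(1083*2823 + 2834*(-1469)) = 1/(3057309 - 4163146) = 1/(-1105837) = -1/1105837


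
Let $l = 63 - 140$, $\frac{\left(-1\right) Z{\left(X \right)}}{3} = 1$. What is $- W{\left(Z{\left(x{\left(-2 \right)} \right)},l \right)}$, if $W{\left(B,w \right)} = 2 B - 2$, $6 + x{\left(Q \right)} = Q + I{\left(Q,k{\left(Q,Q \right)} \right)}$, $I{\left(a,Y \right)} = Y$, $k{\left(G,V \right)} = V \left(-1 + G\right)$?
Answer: $8$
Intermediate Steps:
$x{\left(Q \right)} = -6 + Q + Q \left(-1 + Q\right)$ ($x{\left(Q \right)} = -6 + \left(Q + Q \left(-1 + Q\right)\right) = -6 + Q + Q \left(-1 + Q\right)$)
$Z{\left(X \right)} = -3$ ($Z{\left(X \right)} = \left(-3\right) 1 = -3$)
$l = -77$
$W{\left(B,w \right)} = -2 + 2 B$
$- W{\left(Z{\left(x{\left(-2 \right)} \right)},l \right)} = - (-2 + 2 \left(-3\right)) = - (-2 - 6) = \left(-1\right) \left(-8\right) = 8$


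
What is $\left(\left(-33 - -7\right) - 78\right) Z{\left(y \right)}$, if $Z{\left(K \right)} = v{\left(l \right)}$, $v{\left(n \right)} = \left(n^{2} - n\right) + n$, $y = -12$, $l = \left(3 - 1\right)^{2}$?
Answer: $-1664$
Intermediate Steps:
$l = 4$ ($l = 2^{2} = 4$)
$v{\left(n \right)} = n^{2}$
$Z{\left(K \right)} = 16$ ($Z{\left(K \right)} = 4^{2} = 16$)
$\left(\left(-33 - -7\right) - 78\right) Z{\left(y \right)} = \left(\left(-33 - -7\right) - 78\right) 16 = \left(\left(-33 + 7\right) - 78\right) 16 = \left(-26 - 78\right) 16 = \left(-104\right) 16 = -1664$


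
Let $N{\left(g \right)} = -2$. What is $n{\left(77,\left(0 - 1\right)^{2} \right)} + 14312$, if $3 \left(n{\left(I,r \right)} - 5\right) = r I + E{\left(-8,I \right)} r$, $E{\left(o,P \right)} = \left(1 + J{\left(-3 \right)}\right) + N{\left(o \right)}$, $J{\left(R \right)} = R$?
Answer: $\frac{43024}{3} \approx 14341.0$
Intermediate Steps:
$E{\left(o,P \right)} = -4$ ($E{\left(o,P \right)} = \left(1 - 3\right) - 2 = -2 - 2 = -4$)
$n{\left(I,r \right)} = 5 - \frac{4 r}{3} + \frac{I r}{3}$ ($n{\left(I,r \right)} = 5 + \frac{r I - 4 r}{3} = 5 + \frac{I r - 4 r}{3} = 5 + \frac{- 4 r + I r}{3} = 5 + \left(- \frac{4 r}{3} + \frac{I r}{3}\right) = 5 - \frac{4 r}{3} + \frac{I r}{3}$)
$n{\left(77,\left(0 - 1\right)^{2} \right)} + 14312 = \left(5 - \frac{4 \left(0 - 1\right)^{2}}{3} + \frac{1}{3} \cdot 77 \left(0 - 1\right)^{2}\right) + 14312 = \left(5 - \frac{4 \left(-1\right)^{2}}{3} + \frac{1}{3} \cdot 77 \left(-1\right)^{2}\right) + 14312 = \left(5 - \frac{4}{3} + \frac{1}{3} \cdot 77 \cdot 1\right) + 14312 = \left(5 - \frac{4}{3} + \frac{77}{3}\right) + 14312 = \frac{88}{3} + 14312 = \frac{43024}{3}$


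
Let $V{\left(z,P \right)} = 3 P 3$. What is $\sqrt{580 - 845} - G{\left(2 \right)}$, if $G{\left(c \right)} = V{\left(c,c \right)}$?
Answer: $-18 + i \sqrt{265} \approx -18.0 + 16.279 i$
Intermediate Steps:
$V{\left(z,P \right)} = 9 P$
$G{\left(c \right)} = 9 c$
$\sqrt{580 - 845} - G{\left(2 \right)} = \sqrt{580 - 845} - 9 \cdot 2 = \sqrt{580 - 845} - 18 = \sqrt{-265} - 18 = i \sqrt{265} - 18 = -18 + i \sqrt{265}$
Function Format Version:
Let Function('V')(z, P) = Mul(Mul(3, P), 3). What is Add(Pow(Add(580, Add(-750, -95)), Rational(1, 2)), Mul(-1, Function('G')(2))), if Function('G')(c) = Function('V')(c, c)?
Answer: Add(-18, Mul(I, Pow(265, Rational(1, 2)))) ≈ Add(-18.000, Mul(16.279, I))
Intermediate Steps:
Function('V')(z, P) = Mul(9, P)
Function('G')(c) = Mul(9, c)
Add(Pow(Add(580, Add(-750, -95)), Rational(1, 2)), Mul(-1, Function('G')(2))) = Add(Pow(Add(580, Add(-750, -95)), Rational(1, 2)), Mul(-1, Mul(9, 2))) = Add(Pow(Add(580, -845), Rational(1, 2)), Mul(-1, 18)) = Add(Pow(-265, Rational(1, 2)), -18) = Add(Mul(I, Pow(265, Rational(1, 2))), -18) = Add(-18, Mul(I, Pow(265, Rational(1, 2))))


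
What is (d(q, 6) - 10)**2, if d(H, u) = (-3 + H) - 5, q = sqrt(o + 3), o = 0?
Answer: (18 - sqrt(3))**2 ≈ 264.65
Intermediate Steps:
q = sqrt(3) (q = sqrt(0 + 3) = sqrt(3) ≈ 1.7320)
d(H, u) = -8 + H
(d(q, 6) - 10)**2 = ((-8 + sqrt(3)) - 10)**2 = (-18 + sqrt(3))**2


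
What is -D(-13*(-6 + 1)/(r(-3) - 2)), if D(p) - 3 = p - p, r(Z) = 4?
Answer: -3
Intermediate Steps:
D(p) = 3 (D(p) = 3 + (p - p) = 3 + 0 = 3)
-D(-13*(-6 + 1)/(r(-3) - 2)) = -1*3 = -3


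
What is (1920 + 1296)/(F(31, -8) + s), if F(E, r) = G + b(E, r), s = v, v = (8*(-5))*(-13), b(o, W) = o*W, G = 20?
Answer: 804/73 ≈ 11.014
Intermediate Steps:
b(o, W) = W*o
v = 520 (v = -40*(-13) = 520)
s = 520
F(E, r) = 20 + E*r (F(E, r) = 20 + r*E = 20 + E*r)
(1920 + 1296)/(F(31, -8) + s) = (1920 + 1296)/((20 + 31*(-8)) + 520) = 3216/((20 - 248) + 520) = 3216/(-228 + 520) = 3216/292 = 3216*(1/292) = 804/73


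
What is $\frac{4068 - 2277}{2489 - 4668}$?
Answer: $- \frac{1791}{2179} \approx -0.82194$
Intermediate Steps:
$\frac{4068 - 2277}{2489 - 4668} = \frac{4068 - 2277}{-2179} = \left(4068 - 2277\right) \left(- \frac{1}{2179}\right) = 1791 \left(- \frac{1}{2179}\right) = - \frac{1791}{2179}$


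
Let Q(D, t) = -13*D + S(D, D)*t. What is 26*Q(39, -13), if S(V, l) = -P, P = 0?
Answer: -13182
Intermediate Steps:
S(V, l) = 0 (S(V, l) = -1*0 = 0)
Q(D, t) = -13*D (Q(D, t) = -13*D + 0*t = -13*D + 0 = -13*D)
26*Q(39, -13) = 26*(-13*39) = 26*(-507) = -13182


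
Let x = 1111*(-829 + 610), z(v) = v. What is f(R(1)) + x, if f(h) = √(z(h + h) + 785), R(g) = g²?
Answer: -243309 + √787 ≈ -2.4328e+5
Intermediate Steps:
f(h) = √(785 + 2*h) (f(h) = √((h + h) + 785) = √(2*h + 785) = √(785 + 2*h))
x = -243309 (x = 1111*(-219) = -243309)
f(R(1)) + x = √(785 + 2*1²) - 243309 = √(785 + 2*1) - 243309 = √(785 + 2) - 243309 = √787 - 243309 = -243309 + √787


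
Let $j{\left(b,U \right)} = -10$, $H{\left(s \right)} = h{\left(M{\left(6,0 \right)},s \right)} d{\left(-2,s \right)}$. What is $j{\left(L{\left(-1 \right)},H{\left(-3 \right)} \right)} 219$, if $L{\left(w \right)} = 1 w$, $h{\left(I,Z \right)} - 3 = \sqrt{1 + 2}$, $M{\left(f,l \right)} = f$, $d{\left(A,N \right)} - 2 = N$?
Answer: $-2190$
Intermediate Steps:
$d{\left(A,N \right)} = 2 + N$
$h{\left(I,Z \right)} = 3 + \sqrt{3}$ ($h{\left(I,Z \right)} = 3 + \sqrt{1 + 2} = 3 + \sqrt{3}$)
$H{\left(s \right)} = \left(2 + s\right) \left(3 + \sqrt{3}\right)$ ($H{\left(s \right)} = \left(3 + \sqrt{3}\right) \left(2 + s\right) = \left(2 + s\right) \left(3 + \sqrt{3}\right)$)
$L{\left(w \right)} = w$
$j{\left(L{\left(-1 \right)},H{\left(-3 \right)} \right)} 219 = \left(-10\right) 219 = -2190$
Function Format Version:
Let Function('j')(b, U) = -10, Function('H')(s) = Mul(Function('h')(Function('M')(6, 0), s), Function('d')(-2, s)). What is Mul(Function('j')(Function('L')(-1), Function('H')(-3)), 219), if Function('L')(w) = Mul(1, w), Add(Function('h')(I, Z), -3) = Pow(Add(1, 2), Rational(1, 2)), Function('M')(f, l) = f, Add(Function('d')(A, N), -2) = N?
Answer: -2190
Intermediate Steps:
Function('d')(A, N) = Add(2, N)
Function('h')(I, Z) = Add(3, Pow(3, Rational(1, 2))) (Function('h')(I, Z) = Add(3, Pow(Add(1, 2), Rational(1, 2))) = Add(3, Pow(3, Rational(1, 2))))
Function('H')(s) = Mul(Add(2, s), Add(3, Pow(3, Rational(1, 2)))) (Function('H')(s) = Mul(Add(3, Pow(3, Rational(1, 2))), Add(2, s)) = Mul(Add(2, s), Add(3, Pow(3, Rational(1, 2)))))
Function('L')(w) = w
Mul(Function('j')(Function('L')(-1), Function('H')(-3)), 219) = Mul(-10, 219) = -2190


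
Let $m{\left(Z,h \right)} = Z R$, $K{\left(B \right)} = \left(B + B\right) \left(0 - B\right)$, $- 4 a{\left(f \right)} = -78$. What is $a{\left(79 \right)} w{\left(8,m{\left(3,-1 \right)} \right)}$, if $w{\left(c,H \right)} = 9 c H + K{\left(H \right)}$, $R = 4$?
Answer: $11232$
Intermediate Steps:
$a{\left(f \right)} = \frac{39}{2}$ ($a{\left(f \right)} = \left(- \frac{1}{4}\right) \left(-78\right) = \frac{39}{2}$)
$K{\left(B \right)} = - 2 B^{2}$ ($K{\left(B \right)} = 2 B \left(- B\right) = - 2 B^{2}$)
$m{\left(Z,h \right)} = 4 Z$ ($m{\left(Z,h \right)} = Z 4 = 4 Z$)
$w{\left(c,H \right)} = - 2 H^{2} + 9 H c$ ($w{\left(c,H \right)} = 9 c H - 2 H^{2} = 9 H c - 2 H^{2} = - 2 H^{2} + 9 H c$)
$a{\left(79 \right)} w{\left(8,m{\left(3,-1 \right)} \right)} = \frac{39 \cdot 4 \cdot 3 \left(- 2 \cdot 4 \cdot 3 + 9 \cdot 8\right)}{2} = \frac{39 \cdot 12 \left(\left(-2\right) 12 + 72\right)}{2} = \frac{39 \cdot 12 \left(-24 + 72\right)}{2} = \frac{39 \cdot 12 \cdot 48}{2} = \frac{39}{2} \cdot 576 = 11232$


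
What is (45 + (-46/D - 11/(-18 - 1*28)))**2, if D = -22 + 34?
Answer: 8162449/4761 ≈ 1714.4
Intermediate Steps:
D = 12
(45 + (-46/D - 11/(-18 - 1*28)))**2 = (45 + (-46/12 - 11/(-18 - 1*28)))**2 = (45 + (-46*1/12 - 11/(-18 - 28)))**2 = (45 + (-23/6 - 11/(-46)))**2 = (45 + (-23/6 - 11*(-1/46)))**2 = (45 + (-23/6 + 11/46))**2 = (45 - 248/69)**2 = (2857/69)**2 = 8162449/4761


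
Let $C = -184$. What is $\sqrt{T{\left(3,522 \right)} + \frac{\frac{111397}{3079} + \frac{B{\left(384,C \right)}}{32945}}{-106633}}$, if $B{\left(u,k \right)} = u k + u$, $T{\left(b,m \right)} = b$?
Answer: $\frac{2 \sqrt{87739811377697400533018330}}{10816601465615} \approx 1.732$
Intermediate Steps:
$B{\left(u,k \right)} = u + k u$ ($B{\left(u,k \right)} = k u + u = u + k u$)
$\sqrt{T{\left(3,522 \right)} + \frac{\frac{111397}{3079} + \frac{B{\left(384,C \right)}}{32945}}{-106633}} = \sqrt{3 + \frac{\frac{111397}{3079} + \frac{384 \left(1 - 184\right)}{32945}}{-106633}} = \sqrt{3 + \left(111397 \cdot \frac{1}{3079} + 384 \left(-183\right) \frac{1}{32945}\right) \left(- \frac{1}{106633}\right)} = \sqrt{3 + \left(\frac{111397}{3079} - \frac{70272}{32945}\right) \left(- \frac{1}{106633}\right)} = \sqrt{3 + \frac{3453606677}{101437655} \left(- \frac{1}{106633}\right)} = \sqrt{3 - \frac{3453606677}{10816601465615}} = \sqrt{\frac{32446350790168}{10816601465615}} = \frac{2 \sqrt{87739811377697400533018330}}{10816601465615}$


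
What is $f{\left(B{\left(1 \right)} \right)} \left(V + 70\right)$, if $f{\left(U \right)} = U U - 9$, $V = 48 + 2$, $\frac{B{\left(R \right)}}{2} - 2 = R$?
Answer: $3240$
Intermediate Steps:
$B{\left(R \right)} = 4 + 2 R$
$V = 50$
$f{\left(U \right)} = -9 + U^{2}$ ($f{\left(U \right)} = U^{2} - 9 = -9 + U^{2}$)
$f{\left(B{\left(1 \right)} \right)} \left(V + 70\right) = \left(-9 + \left(4 + 2 \cdot 1\right)^{2}\right) \left(50 + 70\right) = \left(-9 + \left(4 + 2\right)^{2}\right) 120 = \left(-9 + 6^{2}\right) 120 = \left(-9 + 36\right) 120 = 27 \cdot 120 = 3240$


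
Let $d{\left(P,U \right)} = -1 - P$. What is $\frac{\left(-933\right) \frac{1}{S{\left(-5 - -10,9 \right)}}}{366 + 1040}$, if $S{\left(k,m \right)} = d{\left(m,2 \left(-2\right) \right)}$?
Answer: $\frac{933}{14060} \approx 0.066358$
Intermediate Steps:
$S{\left(k,m \right)} = -1 - m$
$\frac{\left(-933\right) \frac{1}{S{\left(-5 - -10,9 \right)}}}{366 + 1040} = \frac{\left(-933\right) \frac{1}{-1 - 9}}{366 + 1040} = \frac{\left(-933\right) \frac{1}{-1 - 9}}{1406} = \frac{\left(-933\right) \frac{1}{-10}}{1406} = \frac{\left(-933\right) \left(- \frac{1}{10}\right)}{1406} = \frac{1}{1406} \cdot \frac{933}{10} = \frac{933}{14060}$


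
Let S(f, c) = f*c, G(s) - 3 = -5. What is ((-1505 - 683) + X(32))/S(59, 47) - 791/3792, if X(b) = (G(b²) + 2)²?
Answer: -10490339/10515216 ≈ -0.99763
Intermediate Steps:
G(s) = -2 (G(s) = 3 - 5 = -2)
X(b) = 0 (X(b) = (-2 + 2)² = 0² = 0)
S(f, c) = c*f
((-1505 - 683) + X(32))/S(59, 47) - 791/3792 = ((-1505 - 683) + 0)/((47*59)) - 791/3792 = (-2188 + 0)/2773 - 791*1/3792 = -2188*1/2773 - 791/3792 = -2188/2773 - 791/3792 = -10490339/10515216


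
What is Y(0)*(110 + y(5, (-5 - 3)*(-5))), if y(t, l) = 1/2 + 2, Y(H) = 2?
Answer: 225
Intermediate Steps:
y(t, l) = 5/2 (y(t, l) = ½ + 2 = 5/2)
Y(0)*(110 + y(5, (-5 - 3)*(-5))) = 2*(110 + 5/2) = 2*(225/2) = 225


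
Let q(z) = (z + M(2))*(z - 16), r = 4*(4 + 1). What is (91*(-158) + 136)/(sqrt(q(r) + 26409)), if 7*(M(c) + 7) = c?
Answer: -14242*sqrt(1296645)/185235 ≈ -87.550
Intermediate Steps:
M(c) = -7 + c/7
r = 20 (r = 4*5 = 20)
q(z) = (-16 + z)*(-47/7 + z) (q(z) = (z + (-7 + (1/7)*2))*(z - 16) = (z + (-7 + 2/7))*(-16 + z) = (z - 47/7)*(-16 + z) = (-47/7 + z)*(-16 + z) = (-16 + z)*(-47/7 + z))
(91*(-158) + 136)/(sqrt(q(r) + 26409)) = (91*(-158) + 136)/(sqrt((752/7 + 20**2 - 159/7*20) + 26409)) = (-14378 + 136)/(sqrt((752/7 + 400 - 3180/7) + 26409)) = -14242/sqrt(372/7 + 26409) = -14242*sqrt(1296645)/185235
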